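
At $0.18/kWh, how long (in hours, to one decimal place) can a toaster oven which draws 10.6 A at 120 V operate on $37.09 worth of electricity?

Power = 10.6 A × 120 V = 1272 W = 1.272 kW
Energy available = $37.09 ÷ $0.18/kWh = 206.0556 kWh
Hours = 206.0556 kWh ÷ 1.272 kW = 162.0 h

162.0 h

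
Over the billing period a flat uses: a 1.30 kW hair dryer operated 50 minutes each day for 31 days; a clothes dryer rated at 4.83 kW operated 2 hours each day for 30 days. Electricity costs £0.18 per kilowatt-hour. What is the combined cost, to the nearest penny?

hair dryer: Runtime = 50 min × 31 = 1550 min = 25.833333… h
hair dryer: 1.3 kW × 25.833333… h = 33.583333… kWh
clothes dryer: Runtime = 2 h/day × 30 days = 60 h
clothes dryer: 4.83 kW × 60 h = 289.8 kWh
Total energy = 323.383333… kWh
Cost = 323.383333… × £0.18 = £58.21

£58.21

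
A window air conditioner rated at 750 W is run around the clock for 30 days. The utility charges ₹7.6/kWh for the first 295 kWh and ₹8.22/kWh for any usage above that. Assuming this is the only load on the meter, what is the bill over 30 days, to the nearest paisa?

₹4255.90

Runtime = 24 h × 30 = 720 h
Energy = 0.75 kW × 720 h = 540 kWh
Tier 1 (0–295 kWh): 295 × ₹7.6 = ₹2242
Above 295 kWh: 245 × ₹8.22 = ₹2013.9
Bill = ₹4255.90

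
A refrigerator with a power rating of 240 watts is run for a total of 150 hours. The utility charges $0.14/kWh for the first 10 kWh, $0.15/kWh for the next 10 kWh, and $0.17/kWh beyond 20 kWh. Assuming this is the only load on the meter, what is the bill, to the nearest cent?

$5.62

Energy = 0.24 kW × 150 h = 36 kWh
Tier 1 (0–10 kWh): 10 × $0.14 = $1.4
Tier 2 (10–20 kWh): 10 × $0.15 = $1.5
Above 20 kWh: 16 × $0.17 = $2.72
Bill = $5.62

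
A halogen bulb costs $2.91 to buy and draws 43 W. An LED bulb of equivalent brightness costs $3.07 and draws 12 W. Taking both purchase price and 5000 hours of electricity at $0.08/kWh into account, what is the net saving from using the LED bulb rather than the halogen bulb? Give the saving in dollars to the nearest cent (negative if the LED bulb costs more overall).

halogen bulb: $2.91 + (43/1000) kW × 5000 h × $0.08 = $2.91 + $17.2 = $20.11
LED bulb: $3.07 + (12/1000) kW × 5000 h × $0.08 = $3.07 + $4.8 = $7.87
Saving = $20.11 − $7.87 = $12.24

$12.24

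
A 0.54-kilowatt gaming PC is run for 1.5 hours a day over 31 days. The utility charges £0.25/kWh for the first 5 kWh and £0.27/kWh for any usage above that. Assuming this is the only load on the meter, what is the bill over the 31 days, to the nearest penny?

£6.68

Runtime = 1.5 h/day × 31 days = 46.5 h
Energy = 0.54 kW × 46.5 h = 25.11 kWh
Tier 1 (0–5 kWh): 5 × £0.25 = £1.25
Above 5 kWh: 20.11 × £0.27 = £5.4297
Bill = £6.68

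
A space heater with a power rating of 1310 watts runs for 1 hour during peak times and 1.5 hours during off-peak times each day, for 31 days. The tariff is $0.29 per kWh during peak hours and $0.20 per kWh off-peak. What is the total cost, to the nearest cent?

$23.96

Peak energy = 1.31 kW × 1 h × 31 = 40.61 kWh
Off-peak energy = 1.31 kW × 1.5 h × 31 = 60.915 kWh
Cost = 40.61 × $0.29 + 60.915 × $0.20 = $11.7769 + $12.183 = $23.96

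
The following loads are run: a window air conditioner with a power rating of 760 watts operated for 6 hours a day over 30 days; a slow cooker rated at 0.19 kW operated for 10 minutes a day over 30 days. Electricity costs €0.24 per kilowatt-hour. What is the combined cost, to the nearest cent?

€33.06

window air conditioner: Runtime = 6 h/day × 30 days = 180 h
window air conditioner: 0.76 kW × 180 h = 136.8 kWh
slow cooker: Runtime = 10 min × 30 = 300 min = 5 h
slow cooker: 0.19 kW × 5 h = 0.95 kWh
Total energy = 137.75 kWh
Cost = 137.75 × €0.24 = €33.06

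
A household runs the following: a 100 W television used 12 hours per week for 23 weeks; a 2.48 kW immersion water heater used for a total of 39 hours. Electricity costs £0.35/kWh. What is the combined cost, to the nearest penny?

£43.51

television: Runtime = 12 h/week × 23 weeks = 276 h
television: 0.1 kW × 276 h = 27.6 kWh
immersion water heater: 2.48 kW × 39 h = 96.72 kWh
Total energy = 124.32 kWh
Cost = 124.32 × £0.35 = £43.51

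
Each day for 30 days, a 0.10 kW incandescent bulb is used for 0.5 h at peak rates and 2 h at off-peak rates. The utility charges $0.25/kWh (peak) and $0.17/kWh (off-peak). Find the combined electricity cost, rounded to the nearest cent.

Peak energy = 0.1 kW × 0.5 h × 30 = 1.5 kWh
Off-peak energy = 0.1 kW × 2 h × 30 = 6 kWh
Cost = 1.5 × $0.25 + 6 × $0.17 = $0.375 + $1.02 = $1.40

$1.40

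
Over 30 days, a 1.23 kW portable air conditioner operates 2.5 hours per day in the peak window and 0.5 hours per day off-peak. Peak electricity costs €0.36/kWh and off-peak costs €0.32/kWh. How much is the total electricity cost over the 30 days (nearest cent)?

€39.11

Peak energy = 1.23 kW × 2.5 h × 30 = 92.25 kWh
Off-peak energy = 1.23 kW × 0.5 h × 30 = 18.45 kWh
Cost = 92.25 × €0.36 + 18.45 × €0.32 = €33.21 + €5.904 = €39.11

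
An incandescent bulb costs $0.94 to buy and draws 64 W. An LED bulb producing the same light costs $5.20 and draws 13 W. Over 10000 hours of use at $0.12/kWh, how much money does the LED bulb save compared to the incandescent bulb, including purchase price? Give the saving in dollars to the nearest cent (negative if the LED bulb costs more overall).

$56.94

incandescent bulb: $0.94 + (64/1000) kW × 10000 h × $0.12 = $0.94 + $76.8 = $77.74
LED bulb: $5.20 + (13/1000) kW × 10000 h × $0.12 = $5.20 + $15.6 = $20.8
Saving = $77.74 − $20.8 = $56.94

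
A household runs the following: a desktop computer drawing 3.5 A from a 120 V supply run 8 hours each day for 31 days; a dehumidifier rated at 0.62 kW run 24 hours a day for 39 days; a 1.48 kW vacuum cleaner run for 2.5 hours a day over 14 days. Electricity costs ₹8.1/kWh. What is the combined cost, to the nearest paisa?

desktop computer: Power = 3.5 A × 120 V = 420 W = 0.42 kW
desktop computer: Runtime = 8 h/day × 31 days = 248 h
desktop computer: 0.42 kW × 248 h = 104.16 kWh
dehumidifier: Runtime = 24 h × 39 = 936 h
dehumidifier: 0.62 kW × 936 h = 580.32 kWh
vacuum cleaner: Runtime = 2.5 h/day × 14 days = 35 h
vacuum cleaner: 1.48 kW × 35 h = 51.8 kWh
Total energy = 736.28 kWh
Cost = 736.28 × ₹8.1 = ₹5963.87

₹5963.87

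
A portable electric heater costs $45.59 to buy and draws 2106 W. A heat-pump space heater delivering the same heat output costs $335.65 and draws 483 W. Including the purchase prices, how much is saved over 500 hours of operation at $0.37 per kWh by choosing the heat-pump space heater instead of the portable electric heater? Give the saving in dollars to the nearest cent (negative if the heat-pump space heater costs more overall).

portable electric heater: $45.59 + (2106/1000) kW × 500 h × $0.37 = $45.59 + $389.61 = $435.2
heat-pump space heater: $335.65 + (483/1000) kW × 500 h × $0.37 = $335.65 + $89.355 = $425.005
Saving = $435.2 − $425.005 = $10.195 → $10.20

$10.20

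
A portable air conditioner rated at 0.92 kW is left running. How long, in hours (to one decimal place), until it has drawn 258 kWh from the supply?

Hours = 258 kWh ÷ 0.92 kW = 280.4 h

280.4 h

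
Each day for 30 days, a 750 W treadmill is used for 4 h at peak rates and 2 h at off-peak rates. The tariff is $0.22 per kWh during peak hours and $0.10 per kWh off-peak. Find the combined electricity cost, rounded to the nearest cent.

$24.30

Peak energy = 0.75 kW × 4 h × 30 = 90 kWh
Off-peak energy = 0.75 kW × 2 h × 30 = 45 kWh
Cost = 90 × $0.22 + 45 × $0.10 = $19.8 + $4.5 = $24.30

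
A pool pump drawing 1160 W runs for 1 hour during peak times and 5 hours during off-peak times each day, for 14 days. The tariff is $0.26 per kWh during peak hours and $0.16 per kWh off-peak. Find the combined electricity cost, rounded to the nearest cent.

Peak energy = 1.16 kW × 1 h × 14 = 16.24 kWh
Off-peak energy = 1.16 kW × 5 h × 14 = 81.2 kWh
Cost = 16.24 × $0.26 + 81.2 × $0.16 = $4.2224 + $12.992 = $17.21

$17.21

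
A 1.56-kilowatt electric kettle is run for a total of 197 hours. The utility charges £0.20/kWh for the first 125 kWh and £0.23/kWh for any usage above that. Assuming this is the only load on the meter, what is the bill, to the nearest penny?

Energy = 1.56 kW × 197 h = 307.32 kWh
Tier 1 (0–125 kWh): 125 × £0.20 = £25
Above 125 kWh: 182.32 × £0.23 = £41.9336
Bill = £66.93

£66.93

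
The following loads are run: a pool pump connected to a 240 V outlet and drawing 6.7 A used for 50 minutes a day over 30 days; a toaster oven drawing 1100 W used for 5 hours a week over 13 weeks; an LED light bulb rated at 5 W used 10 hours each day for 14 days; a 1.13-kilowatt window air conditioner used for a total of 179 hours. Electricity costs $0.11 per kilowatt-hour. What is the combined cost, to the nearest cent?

$34.61

pool pump: Power = 6.7 A × 240 V = 1608 W = 1.608 kW
pool pump: Runtime = 50 min × 30 = 1500 min = 25 h
pool pump: 1.608 kW × 25 h = 40.2 kWh
toaster oven: Runtime = 5 h/week × 13 weeks = 65 h
toaster oven: 1.1 kW × 65 h = 71.5 kWh
LED light bulb: Runtime = 10 h/day × 14 days = 140 h
LED light bulb: 0.005 kW × 140 h = 0.7 kWh
window air conditioner: 1.13 kW × 179 h = 202.27 kWh
Total energy = 314.67 kWh
Cost = 314.67 × $0.11 = $34.61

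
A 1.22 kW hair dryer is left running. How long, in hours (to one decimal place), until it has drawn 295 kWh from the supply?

241.8 h

Hours = 295 kWh ÷ 1.22 kW = 241.8 h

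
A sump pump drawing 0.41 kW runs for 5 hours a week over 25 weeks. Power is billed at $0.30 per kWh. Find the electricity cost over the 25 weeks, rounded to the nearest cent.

Runtime = 5 h/week × 25 weeks = 125 h
Energy = 0.41 kW × 125 h = 51.25 kWh
Cost = 51.25 kWh × $0.30/kWh = $15.38

$15.38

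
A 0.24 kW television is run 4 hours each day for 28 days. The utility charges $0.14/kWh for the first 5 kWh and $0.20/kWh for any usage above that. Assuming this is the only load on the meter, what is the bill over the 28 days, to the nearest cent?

Runtime = 4 h/day × 28 days = 112 h
Energy = 0.24 kW × 112 h = 26.88 kWh
Tier 1 (0–5 kWh): 5 × $0.14 = $0.7
Above 5 kWh: 21.88 × $0.20 = $4.376
Bill = $5.08

$5.08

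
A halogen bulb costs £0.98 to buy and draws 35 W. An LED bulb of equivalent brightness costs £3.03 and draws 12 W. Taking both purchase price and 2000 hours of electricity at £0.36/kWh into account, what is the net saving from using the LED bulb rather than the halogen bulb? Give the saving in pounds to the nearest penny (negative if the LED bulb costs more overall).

halogen bulb: £0.98 + (35/1000) kW × 2000 h × £0.36 = £0.98 + £25.2 = £26.18
LED bulb: £3.03 + (12/1000) kW × 2000 h × £0.36 = £3.03 + £8.64 = £11.67
Saving = £26.18 − £11.67 = £14.51

£14.51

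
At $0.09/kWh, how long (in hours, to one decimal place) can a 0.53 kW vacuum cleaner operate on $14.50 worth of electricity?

304.0 h

Energy available = $14.50 ÷ $0.09/kWh = 161.1111 kWh
Hours = 161.1111 kWh ÷ 0.53 kW = 304.0 h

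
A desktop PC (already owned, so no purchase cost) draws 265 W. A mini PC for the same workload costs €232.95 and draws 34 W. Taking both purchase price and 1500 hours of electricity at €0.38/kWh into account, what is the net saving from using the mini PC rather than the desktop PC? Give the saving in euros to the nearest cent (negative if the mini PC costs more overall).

-€101.28

desktop PC: €0.00 + (265/1000) kW × 1500 h × €0.38 = €0.00 + €151.05 = €151.05
mini PC: €232.95 + (34/1000) kW × 1500 h × €0.38 = €232.95 + €19.38 = €252.33
Saving = €151.05 − €252.33 = −€101.28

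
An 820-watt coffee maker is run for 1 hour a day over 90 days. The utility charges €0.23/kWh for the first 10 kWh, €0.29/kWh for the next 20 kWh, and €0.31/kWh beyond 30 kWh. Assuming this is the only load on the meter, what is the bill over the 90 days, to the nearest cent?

Runtime = 1 h/day × 90 days = 90 h
Energy = 0.82 kW × 90 h = 73.8 kWh
Tier 1 (0–10 kWh): 10 × €0.23 = €2.3
Tier 2 (10–30 kWh): 20 × €0.29 = €5.8
Above 30 kWh: 43.8 × €0.31 = €13.578
Bill = €21.68

€21.68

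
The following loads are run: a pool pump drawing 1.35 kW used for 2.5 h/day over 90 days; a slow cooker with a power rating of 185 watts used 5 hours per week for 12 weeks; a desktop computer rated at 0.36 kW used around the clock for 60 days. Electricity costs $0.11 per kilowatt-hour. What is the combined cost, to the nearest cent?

$91.66

pool pump: Runtime = 2.5 h/day × 90 days = 225 h
pool pump: 1.35 kW × 225 h = 303.75 kWh
slow cooker: Runtime = 5 h/week × 12 weeks = 60 h
slow cooker: 0.185 kW × 60 h = 11.1 kWh
desktop computer: Runtime = 24 h × 60 = 1440 h
desktop computer: 0.36 kW × 1440 h = 518.4 kWh
Total energy = 833.25 kWh
Cost = 833.25 × $0.11 = $91.66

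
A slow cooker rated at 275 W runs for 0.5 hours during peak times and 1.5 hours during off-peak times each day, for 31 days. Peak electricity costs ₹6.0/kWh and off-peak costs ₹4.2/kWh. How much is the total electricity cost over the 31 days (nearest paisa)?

₹79.28

Peak energy = 0.275 kW × 0.5 h × 31 = 4.2625 kWh
Off-peak energy = 0.275 kW × 1.5 h × 31 = 12.7875 kWh
Cost = 4.2625 × ₹6.0 + 12.7875 × ₹4.2 = ₹25.575 + ₹53.7075 = ₹79.28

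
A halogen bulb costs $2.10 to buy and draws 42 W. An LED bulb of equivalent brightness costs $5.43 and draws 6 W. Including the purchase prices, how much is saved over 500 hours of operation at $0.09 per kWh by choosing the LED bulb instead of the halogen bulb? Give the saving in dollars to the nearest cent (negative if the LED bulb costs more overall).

halogen bulb: $2.10 + (42/1000) kW × 500 h × $0.09 = $2.10 + $1.89 = $3.99
LED bulb: $5.43 + (6/1000) kW × 500 h × $0.09 = $5.43 + $0.27 = $5.7
Saving = $3.99 − $5.7 = −$1.71

-$1.71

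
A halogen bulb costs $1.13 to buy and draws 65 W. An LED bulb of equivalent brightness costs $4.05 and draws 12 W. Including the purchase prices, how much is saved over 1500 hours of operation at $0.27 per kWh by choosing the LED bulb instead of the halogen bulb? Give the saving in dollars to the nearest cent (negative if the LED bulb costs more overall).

$18.55

halogen bulb: $1.13 + (65/1000) kW × 1500 h × $0.27 = $1.13 + $26.325 = $27.455
LED bulb: $4.05 + (12/1000) kW × 1500 h × $0.27 = $4.05 + $4.86 = $8.91
Saving = $27.455 − $8.91 = $18.545 → $18.55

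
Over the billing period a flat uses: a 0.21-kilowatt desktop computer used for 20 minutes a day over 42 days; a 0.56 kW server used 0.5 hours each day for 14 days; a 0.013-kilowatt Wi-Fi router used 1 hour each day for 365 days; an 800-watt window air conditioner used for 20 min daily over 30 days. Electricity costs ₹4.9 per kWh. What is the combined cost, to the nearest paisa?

₹96.06

desktop computer: Runtime = 20 min × 42 = 840 min = 14 h
desktop computer: 0.21 kW × 14 h = 2.94 kWh
server: Runtime = 0.5 h/day × 14 days = 7 h
server: 0.56 kW × 7 h = 3.92 kWh
Wi-Fi router: Runtime = 1 h/day × 365 days = 365 h
Wi-Fi router: 0.013 kW × 365 h = 4.745 kWh
window air conditioner: Runtime = 20 min × 30 = 600 min = 10 h
window air conditioner: 0.8 kW × 10 h = 8 kWh
Total energy = 19.605 kWh
Cost = 19.605 × ₹4.9 = ₹96.06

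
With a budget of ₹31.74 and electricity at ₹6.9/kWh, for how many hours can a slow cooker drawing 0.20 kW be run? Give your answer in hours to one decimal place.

23.0 h

Energy available = ₹31.74 ÷ ₹6.9/kWh = 4.6 kWh
Hours = 4.6 kWh ÷ 0.2 kW = 23.0 h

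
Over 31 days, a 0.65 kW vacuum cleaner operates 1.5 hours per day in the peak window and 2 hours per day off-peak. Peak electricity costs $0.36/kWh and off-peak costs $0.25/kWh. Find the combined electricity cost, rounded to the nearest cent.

Peak energy = 0.65 kW × 1.5 h × 31 = 30.225 kWh
Off-peak energy = 0.65 kW × 2 h × 31 = 40.3 kWh
Cost = 30.225 × $0.36 + 40.3 × $0.25 = $10.881 + $10.075 = $20.96

$20.96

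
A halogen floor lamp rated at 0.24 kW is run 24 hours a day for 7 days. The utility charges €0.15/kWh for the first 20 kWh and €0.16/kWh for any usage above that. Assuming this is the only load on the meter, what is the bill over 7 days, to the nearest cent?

Runtime = 24 h × 7 = 168 h
Energy = 0.24 kW × 168 h = 40.32 kWh
Tier 1 (0–20 kWh): 20 × €0.15 = €3
Above 20 kWh: 20.32 × €0.16 = €3.2512
Bill = €6.25

€6.25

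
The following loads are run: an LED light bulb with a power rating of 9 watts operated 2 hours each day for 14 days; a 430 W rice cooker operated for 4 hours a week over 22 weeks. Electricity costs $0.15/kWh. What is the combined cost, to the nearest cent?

LED light bulb: Runtime = 2 h/day × 14 days = 28 h
LED light bulb: 0.009 kW × 28 h = 0.252 kWh
rice cooker: Runtime = 4 h/week × 22 weeks = 88 h
rice cooker: 0.43 kW × 88 h = 37.84 kWh
Total energy = 38.092 kWh
Cost = 38.092 × $0.15 = $5.71

$5.71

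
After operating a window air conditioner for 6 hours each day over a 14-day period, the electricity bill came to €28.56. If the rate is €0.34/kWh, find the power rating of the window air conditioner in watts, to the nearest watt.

Energy = €28.56 ÷ €0.34/kWh = 84 kWh
Runtime = 6 h/day × 14 days = 84 h
Power = 84 kWh ÷ 84 h = 1 kW = 1000 W

1000 W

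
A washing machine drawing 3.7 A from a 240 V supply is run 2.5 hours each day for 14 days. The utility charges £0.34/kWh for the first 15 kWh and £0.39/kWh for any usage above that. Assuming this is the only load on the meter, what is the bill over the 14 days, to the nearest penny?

Power = 3.7 A × 240 V = 888 W = 0.888 kW
Runtime = 2.5 h/day × 14 days = 35 h
Energy = 0.888 kW × 35 h = 31.08 kWh
Tier 1 (0–15 kWh): 15 × £0.34 = £5.1
Above 15 kWh: 16.08 × £0.39 = £6.2712
Bill = £11.37

£11.37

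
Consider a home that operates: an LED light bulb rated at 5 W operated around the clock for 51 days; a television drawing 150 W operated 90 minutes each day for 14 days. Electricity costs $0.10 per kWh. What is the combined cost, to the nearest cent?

$0.93

LED light bulb: Runtime = 24 h × 51 = 1224 h
LED light bulb: 0.005 kW × 1224 h = 6.12 kWh
television: Runtime = 90 min × 14 = 1260 min = 21 h
television: 0.15 kW × 21 h = 3.15 kWh
Total energy = 9.27 kWh
Cost = 9.27 × $0.10 = $0.93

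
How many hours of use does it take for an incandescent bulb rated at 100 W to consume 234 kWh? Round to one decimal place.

Hours = 234 kWh ÷ 0.1 kW = 2340.0 h

2340.0 h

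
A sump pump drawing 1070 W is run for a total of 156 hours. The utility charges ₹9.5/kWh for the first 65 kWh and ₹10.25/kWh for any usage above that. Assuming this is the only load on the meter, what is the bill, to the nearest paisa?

₹1662.18

Energy = 1.07 kW × 156 h = 166.92 kWh
Tier 1 (0–65 kWh): 65 × ₹9.5 = ₹617.5
Above 65 kWh: 101.92 × ₹10.25 = ₹1044.68
Bill = ₹1662.18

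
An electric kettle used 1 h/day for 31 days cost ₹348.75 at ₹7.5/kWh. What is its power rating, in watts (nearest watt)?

Energy = ₹348.75 ÷ ₹7.5/kWh = 46.5 kWh
Runtime = 1 h/day × 31 days = 31 h
Power = 46.5 kWh ÷ 31 h = 1.5 kW = 1500 W

1500 W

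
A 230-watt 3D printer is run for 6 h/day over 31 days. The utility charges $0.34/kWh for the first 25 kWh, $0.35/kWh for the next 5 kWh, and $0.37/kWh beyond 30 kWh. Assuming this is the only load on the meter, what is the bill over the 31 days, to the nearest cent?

Runtime = 6 h/day × 31 days = 186 h
Energy = 0.23 kW × 186 h = 42.78 kWh
Tier 1 (0–25 kWh): 25 × $0.34 = $8.5
Tier 2 (25–30 kWh): 5 × $0.35 = $1.75
Above 30 kWh: 12.78 × $0.37 = $4.7286
Bill = $14.98

$14.98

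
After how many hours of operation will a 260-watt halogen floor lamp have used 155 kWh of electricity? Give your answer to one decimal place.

Hours = 155 kWh ÷ 0.26 kW = 596.2 h

596.2 h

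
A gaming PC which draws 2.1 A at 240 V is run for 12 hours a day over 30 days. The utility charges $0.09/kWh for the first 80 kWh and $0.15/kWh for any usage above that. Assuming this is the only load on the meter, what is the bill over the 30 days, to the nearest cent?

Power = 2.1 A × 240 V = 504 W = 0.504 kW
Runtime = 12 h/day × 30 days = 360 h
Energy = 0.504 kW × 360 h = 181.44 kWh
Tier 1 (0–80 kWh): 80 × $0.09 = $7.2
Above 80 kWh: 101.44 × $0.15 = $15.216
Bill = $22.42

$22.42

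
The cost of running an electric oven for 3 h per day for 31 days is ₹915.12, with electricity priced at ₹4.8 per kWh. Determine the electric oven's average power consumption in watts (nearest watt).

2050 W

Energy = ₹915.12 ÷ ₹4.8/kWh = 190.65 kWh
Runtime = 3 h/day × 31 days = 93 h
Power = 190.65 kWh ÷ 93 h = 2.05 kW = 2050 W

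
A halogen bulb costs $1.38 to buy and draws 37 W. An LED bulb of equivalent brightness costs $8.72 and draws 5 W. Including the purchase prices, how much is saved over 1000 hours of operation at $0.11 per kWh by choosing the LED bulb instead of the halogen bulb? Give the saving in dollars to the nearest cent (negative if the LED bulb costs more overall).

halogen bulb: $1.38 + (37/1000) kW × 1000 h × $0.11 = $1.38 + $4.07 = $5.45
LED bulb: $8.72 + (5/1000) kW × 1000 h × $0.11 = $8.72 + $0.55 = $9.27
Saving = $5.45 − $9.27 = −$3.82

-$3.82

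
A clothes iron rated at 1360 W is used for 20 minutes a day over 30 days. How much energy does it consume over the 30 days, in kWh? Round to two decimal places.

Runtime = 20 min × 30 = 600 min = 10 h
Energy = 1.36 kW × 10 h = 13.6 kWh

13.60 kWh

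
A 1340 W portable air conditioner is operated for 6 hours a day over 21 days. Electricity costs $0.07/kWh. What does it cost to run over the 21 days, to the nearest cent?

Runtime = 6 h/day × 21 days = 126 h
Energy = 1.34 kW × 126 h = 168.84 kWh
Cost = 168.84 kWh × $0.07/kWh = $11.82

$11.82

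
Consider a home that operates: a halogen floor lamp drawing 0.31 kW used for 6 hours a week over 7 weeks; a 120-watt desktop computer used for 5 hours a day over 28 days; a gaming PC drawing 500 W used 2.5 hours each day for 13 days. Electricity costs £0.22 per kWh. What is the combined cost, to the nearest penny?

£10.14

halogen floor lamp: Runtime = 6 h/week × 7 weeks = 42 h
halogen floor lamp: 0.31 kW × 42 h = 13.02 kWh
desktop computer: Runtime = 5 h/day × 28 days = 140 h
desktop computer: 0.12 kW × 140 h = 16.8 kWh
gaming PC: Runtime = 2.5 h/day × 13 days = 32.5 h
gaming PC: 0.5 kW × 32.5 h = 16.25 kWh
Total energy = 46.07 kWh
Cost = 46.07 × £0.22 = £10.14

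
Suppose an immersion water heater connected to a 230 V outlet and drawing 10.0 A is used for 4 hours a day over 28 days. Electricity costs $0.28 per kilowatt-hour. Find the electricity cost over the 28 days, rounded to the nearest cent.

Power = 10.0 A × 230 V = 2300 W = 2.3 kW
Runtime = 4 h/day × 28 days = 112 h
Energy = 2.3 kW × 112 h = 257.6 kWh
Cost = 257.6 kWh × $0.28/kWh = $72.13

$72.13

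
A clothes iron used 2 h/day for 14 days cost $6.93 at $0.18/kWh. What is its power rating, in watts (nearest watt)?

1375 W

Energy = $6.93 ÷ $0.18/kWh = 38.5 kWh
Runtime = 2 h/day × 14 days = 28 h
Power = 38.5 kWh ÷ 28 h = 1.375 kW = 1375 W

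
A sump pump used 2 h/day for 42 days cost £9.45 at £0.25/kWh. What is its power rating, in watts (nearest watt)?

450 W

Energy = £9.45 ÷ £0.25/kWh = 37.8 kWh
Runtime = 2 h/day × 42 days = 84 h
Power = 37.8 kWh ÷ 84 h = 0.45 kW = 450 W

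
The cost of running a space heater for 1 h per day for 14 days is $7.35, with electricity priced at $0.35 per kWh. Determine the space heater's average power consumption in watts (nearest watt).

1500 W

Energy = $7.35 ÷ $0.35/kWh = 21 kWh
Runtime = 1 h/day × 14 days = 14 h
Power = 21 kWh ÷ 14 h = 1.5 kW = 1500 W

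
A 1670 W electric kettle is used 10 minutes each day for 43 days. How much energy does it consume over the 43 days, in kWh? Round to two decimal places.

Runtime = 10 min × 43 = 430 min = 7.166666… h
Energy = 1.67 kW × 7.166666… h = 11.968333… kWh ≈ 11.97 kWh

11.97 kWh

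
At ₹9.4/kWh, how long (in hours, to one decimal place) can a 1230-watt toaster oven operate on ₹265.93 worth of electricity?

Energy available = ₹265.93 ÷ ₹9.4/kWh = 28.2904 kWh
Hours = 28.2904 kWh ÷ 1.23 kW = 23.0 h

23.0 h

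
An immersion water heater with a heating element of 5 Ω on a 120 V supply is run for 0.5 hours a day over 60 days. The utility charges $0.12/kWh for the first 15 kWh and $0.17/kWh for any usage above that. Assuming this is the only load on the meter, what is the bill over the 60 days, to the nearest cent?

Power = V²/R = 120²/5 = 2880 W = 2.88 kW
Runtime = 0.5 h/day × 60 days = 30 h
Energy = 2.88 kW × 30 h = 86.4 kWh
Tier 1 (0–15 kWh): 15 × $0.12 = $1.8
Above 15 kWh: 71.4 × $0.17 = $12.138
Bill = $13.94

$13.94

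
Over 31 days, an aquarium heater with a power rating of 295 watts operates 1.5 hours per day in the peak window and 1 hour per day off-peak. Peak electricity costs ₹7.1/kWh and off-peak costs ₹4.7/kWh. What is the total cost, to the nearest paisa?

Peak energy = 0.295 kW × 1.5 h × 31 = 13.7175 kWh
Off-peak energy = 0.295 kW × 1 h × 31 = 9.145 kWh
Cost = 13.7175 × ₹7.1 + 9.145 × ₹4.7 = ₹97.39425 + ₹42.9815 = ₹140.38

₹140.38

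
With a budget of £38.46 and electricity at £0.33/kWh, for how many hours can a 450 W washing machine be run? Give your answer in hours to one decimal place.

259.0 h

Energy available = £38.46 ÷ £0.33/kWh = 116.5455 kWh
Hours = 116.5455 kWh ÷ 0.45 kW = 259.0 h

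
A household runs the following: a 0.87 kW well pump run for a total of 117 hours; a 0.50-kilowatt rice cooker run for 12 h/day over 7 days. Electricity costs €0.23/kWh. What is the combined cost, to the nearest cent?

well pump: 0.87 kW × 117 h = 101.79 kWh
rice cooker: Runtime = 12 h/day × 7 days = 84 h
rice cooker: 0.5 kW × 84 h = 42 kWh
Total energy = 143.79 kWh
Cost = 143.79 × €0.23 = €33.07

€33.07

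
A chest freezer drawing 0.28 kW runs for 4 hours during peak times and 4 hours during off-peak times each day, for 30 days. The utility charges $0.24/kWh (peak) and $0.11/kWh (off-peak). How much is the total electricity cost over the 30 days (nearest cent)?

Peak energy = 0.28 kW × 4 h × 30 = 33.6 kWh
Off-peak energy = 0.28 kW × 4 h × 30 = 33.6 kWh
Cost = 33.6 × $0.24 + 33.6 × $0.11 = $8.064 + $3.696 = $11.76

$11.76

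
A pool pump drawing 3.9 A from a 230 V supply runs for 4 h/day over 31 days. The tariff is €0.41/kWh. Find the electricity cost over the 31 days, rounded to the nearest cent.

€45.60

Power = 3.9 A × 230 V = 897 W = 0.897 kW
Runtime = 4 h/day × 31 days = 124 h
Energy = 0.897 kW × 124 h = 111.228 kWh
Cost = 111.228 kWh × €0.41/kWh = €45.60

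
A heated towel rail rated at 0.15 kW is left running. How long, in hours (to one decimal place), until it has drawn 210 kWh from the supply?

1400.0 h

Hours = 210 kWh ÷ 0.15 kW = 1400.0 h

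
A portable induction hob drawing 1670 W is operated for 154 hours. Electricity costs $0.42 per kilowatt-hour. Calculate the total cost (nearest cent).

Energy = 1.67 kW × 154 h = 257.18 kWh
Cost = 257.18 kWh × $0.42/kWh = $108.02

$108.02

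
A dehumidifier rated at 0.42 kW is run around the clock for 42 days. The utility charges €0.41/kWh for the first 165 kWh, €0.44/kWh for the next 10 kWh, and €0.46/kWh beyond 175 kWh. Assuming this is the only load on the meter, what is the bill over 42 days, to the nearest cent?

Runtime = 24 h × 42 = 1008 h
Energy = 0.42 kW × 1008 h = 423.36 kWh
Tier 1 (0–165 kWh): 165 × €0.41 = €67.65
Tier 2 (165–175 kWh): 10 × €0.44 = €4.4
Above 175 kWh: 248.36 × €0.46 = €114.2456
Bill = €186.30

€186.30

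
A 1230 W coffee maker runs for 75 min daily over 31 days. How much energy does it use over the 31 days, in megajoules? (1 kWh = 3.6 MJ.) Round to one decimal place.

171.6 MJ

Runtime = 75 min × 31 = 2325 min = 38.75 h
Energy = 1.23 kW × 38.75 h = 47.6625 kWh
= 47.6625 × 3.6 MJ = 171.6 MJ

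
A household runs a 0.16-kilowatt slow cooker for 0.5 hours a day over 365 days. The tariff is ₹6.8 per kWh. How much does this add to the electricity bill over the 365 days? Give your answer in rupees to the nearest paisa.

₹198.56

Runtime = 0.5 h/day × 365 days = 182.5 h
Energy = 0.16 kW × 182.5 h = 29.2 kWh
Cost = 29.2 kWh × ₹6.8/kWh = ₹198.56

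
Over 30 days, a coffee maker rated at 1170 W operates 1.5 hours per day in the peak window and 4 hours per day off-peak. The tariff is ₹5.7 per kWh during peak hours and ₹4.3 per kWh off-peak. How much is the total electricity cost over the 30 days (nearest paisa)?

Peak energy = 1.17 kW × 1.5 h × 30 = 52.65 kWh
Off-peak energy = 1.17 kW × 4 h × 30 = 140.4 kWh
Cost = 52.65 × ₹5.7 + 140.4 × ₹4.3 = ₹300.105 + ₹603.72 = ₹903.83

₹903.83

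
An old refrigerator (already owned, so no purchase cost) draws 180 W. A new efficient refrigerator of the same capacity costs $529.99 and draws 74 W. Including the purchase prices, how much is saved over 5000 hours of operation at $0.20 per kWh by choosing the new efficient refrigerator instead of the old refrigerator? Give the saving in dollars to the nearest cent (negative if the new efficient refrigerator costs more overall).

-$423.99

old refrigerator: $0.00 + (180/1000) kW × 5000 h × $0.20 = $0.00 + $180 = $180
new efficient refrigerator: $529.99 + (74/1000) kW × 5000 h × $0.20 = $529.99 + $74 = $603.99
Saving = $180 − $603.99 = −$423.99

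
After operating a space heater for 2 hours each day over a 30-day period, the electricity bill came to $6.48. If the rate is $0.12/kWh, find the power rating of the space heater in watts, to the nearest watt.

900 W

Energy = $6.48 ÷ $0.12/kWh = 54 kWh
Runtime = 2 h/day × 30 days = 60 h
Power = 54 kWh ÷ 60 h = 0.9 kW = 900 W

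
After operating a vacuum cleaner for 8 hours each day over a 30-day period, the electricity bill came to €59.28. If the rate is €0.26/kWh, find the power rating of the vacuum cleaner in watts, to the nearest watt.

950 W

Energy = €59.28 ÷ €0.26/kWh = 228 kWh
Runtime = 8 h/day × 30 days = 240 h
Power = 228 kWh ÷ 240 h = 0.95 kW = 950 W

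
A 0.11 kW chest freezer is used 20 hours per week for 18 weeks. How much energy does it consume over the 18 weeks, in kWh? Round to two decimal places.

39.60 kWh

Runtime = 20 h/week × 18 weeks = 360 h
Energy = 0.11 kW × 360 h = 39.6 kWh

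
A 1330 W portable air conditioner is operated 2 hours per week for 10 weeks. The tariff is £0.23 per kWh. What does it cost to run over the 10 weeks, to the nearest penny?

Runtime = 2 h/week × 10 weeks = 20 h
Energy = 1.33 kW × 20 h = 26.6 kWh
Cost = 26.6 kWh × £0.23/kWh = £6.12

£6.12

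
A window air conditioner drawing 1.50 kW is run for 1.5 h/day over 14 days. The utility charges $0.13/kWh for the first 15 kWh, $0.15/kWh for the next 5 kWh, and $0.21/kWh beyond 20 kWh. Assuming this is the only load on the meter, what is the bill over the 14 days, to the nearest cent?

$5.12

Runtime = 1.5 h/day × 14 days = 21 h
Energy = 1.5 kW × 21 h = 31.5 kWh
Tier 1 (0–15 kWh): 15 × $0.13 = $1.95
Tier 2 (15–20 kWh): 5 × $0.15 = $0.75
Above 20 kWh: 11.5 × $0.21 = $2.415
Bill = $5.12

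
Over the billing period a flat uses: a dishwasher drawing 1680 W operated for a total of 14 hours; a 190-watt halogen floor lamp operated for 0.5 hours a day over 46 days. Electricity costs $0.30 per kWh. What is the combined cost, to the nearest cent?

$8.37

dishwasher: 1.68 kW × 14 h = 23.52 kWh
halogen floor lamp: Runtime = 0.5 h/day × 46 days = 23 h
halogen floor lamp: 0.19 kW × 23 h = 4.37 kWh
Total energy = 27.89 kWh
Cost = 27.89 × $0.30 = $8.37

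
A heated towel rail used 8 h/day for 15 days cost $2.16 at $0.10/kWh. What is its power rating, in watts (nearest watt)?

180 W

Energy = $2.16 ÷ $0.10/kWh = 21.6 kWh
Runtime = 8 h/day × 15 days = 120 h
Power = 21.6 kWh ÷ 120 h = 0.18 kW = 180 W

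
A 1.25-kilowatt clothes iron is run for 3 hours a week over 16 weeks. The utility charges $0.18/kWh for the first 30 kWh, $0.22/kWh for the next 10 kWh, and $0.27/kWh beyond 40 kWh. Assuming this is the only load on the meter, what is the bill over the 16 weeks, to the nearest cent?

Runtime = 3 h/week × 16 weeks = 48 h
Energy = 1.25 kW × 48 h = 60 kWh
Tier 1 (0–30 kWh): 30 × $0.18 = $5.4
Tier 2 (30–40 kWh): 10 × $0.22 = $2.2
Above 40 kWh: 20 × $0.27 = $5.4
Bill = $13.00

$13.00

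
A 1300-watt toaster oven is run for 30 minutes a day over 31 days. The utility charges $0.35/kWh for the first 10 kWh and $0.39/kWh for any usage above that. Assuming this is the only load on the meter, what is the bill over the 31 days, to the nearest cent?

$7.46

Runtime = 30 min × 31 = 930 min = 15.5 h
Energy = 1.3 kW × 15.5 h = 20.15 kWh
Tier 1 (0–10 kWh): 10 × $0.35 = $3.5
Above 10 kWh: 10.15 × $0.39 = $3.9585
Bill = $7.46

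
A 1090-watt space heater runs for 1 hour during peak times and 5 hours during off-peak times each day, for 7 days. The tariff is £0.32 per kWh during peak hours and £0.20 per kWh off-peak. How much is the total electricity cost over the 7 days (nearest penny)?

£10.07

Peak energy = 1.09 kW × 1 h × 7 = 7.63 kWh
Off-peak energy = 1.09 kW × 5 h × 7 = 38.15 kWh
Cost = 7.63 × £0.32 + 38.15 × £0.20 = £2.4416 + £7.63 = £10.07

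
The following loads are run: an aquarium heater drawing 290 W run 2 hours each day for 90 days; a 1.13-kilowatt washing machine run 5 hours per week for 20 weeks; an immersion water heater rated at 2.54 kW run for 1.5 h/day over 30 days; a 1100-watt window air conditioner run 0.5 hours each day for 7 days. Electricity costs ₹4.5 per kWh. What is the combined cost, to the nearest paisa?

₹1275.08

aquarium heater: Runtime = 2 h/day × 90 days = 180 h
aquarium heater: 0.29 kW × 180 h = 52.2 kWh
washing machine: Runtime = 5 h/week × 20 weeks = 100 h
washing machine: 1.13 kW × 100 h = 113 kWh
immersion water heater: Runtime = 1.5 h/day × 30 days = 45 h
immersion water heater: 2.54 kW × 45 h = 114.3 kWh
window air conditioner: Runtime = 0.5 h/day × 7 days = 3.5 h
window air conditioner: 1.1 kW × 3.5 h = 3.85 kWh
Total energy = 283.35 kWh
Cost = 283.35 × ₹4.5 = ₹1275.08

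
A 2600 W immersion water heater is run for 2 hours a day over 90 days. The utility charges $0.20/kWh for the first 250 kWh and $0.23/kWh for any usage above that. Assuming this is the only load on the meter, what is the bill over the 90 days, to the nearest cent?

$100.14

Runtime = 2 h/day × 90 days = 180 h
Energy = 2.6 kW × 180 h = 468 kWh
Tier 1 (0–250 kWh): 250 × $0.20 = $50
Above 250 kWh: 218 × $0.23 = $50.14
Bill = $100.14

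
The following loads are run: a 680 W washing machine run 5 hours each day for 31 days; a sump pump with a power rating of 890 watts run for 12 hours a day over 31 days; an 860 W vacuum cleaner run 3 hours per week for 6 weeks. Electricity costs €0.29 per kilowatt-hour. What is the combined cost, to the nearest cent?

washing machine: Runtime = 5 h/day × 31 days = 155 h
washing machine: 0.68 kW × 155 h = 105.4 kWh
sump pump: Runtime = 12 h/day × 31 days = 372 h
sump pump: 0.89 kW × 372 h = 331.08 kWh
vacuum cleaner: Runtime = 3 h/week × 6 weeks = 18 h
vacuum cleaner: 0.86 kW × 18 h = 15.48 kWh
Total energy = 451.96 kWh
Cost = 451.96 × €0.29 = €131.07

€131.07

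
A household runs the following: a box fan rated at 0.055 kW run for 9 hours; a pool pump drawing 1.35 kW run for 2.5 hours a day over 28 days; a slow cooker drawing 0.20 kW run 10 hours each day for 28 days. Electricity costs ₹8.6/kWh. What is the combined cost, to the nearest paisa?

₹1298.56

box fan: 0.055 kW × 9 h = 0.495 kWh
pool pump: Runtime = 2.5 h/day × 28 days = 70 h
pool pump: 1.35 kW × 70 h = 94.5 kWh
slow cooker: Runtime = 10 h/day × 28 days = 280 h
slow cooker: 0.2 kW × 280 h = 56 kWh
Total energy = 150.995 kWh
Cost = 150.995 × ₹8.6 = ₹1298.56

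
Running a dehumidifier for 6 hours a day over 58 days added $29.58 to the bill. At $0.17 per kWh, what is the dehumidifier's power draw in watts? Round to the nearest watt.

Energy = $29.58 ÷ $0.17/kWh = 174 kWh
Runtime = 6 h/day × 58 days = 348 h
Power = 174 kWh ÷ 348 h = 0.5 kW = 500 W

500 W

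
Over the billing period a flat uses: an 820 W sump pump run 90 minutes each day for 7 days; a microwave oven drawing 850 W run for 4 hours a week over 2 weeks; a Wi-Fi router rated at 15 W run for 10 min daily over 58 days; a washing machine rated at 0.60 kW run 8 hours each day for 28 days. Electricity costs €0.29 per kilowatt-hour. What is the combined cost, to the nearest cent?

€43.49

sump pump: Runtime = 90 min × 7 = 630 min = 10.5 h
sump pump: 0.82 kW × 10.5 h = 8.61 kWh
microwave oven: Runtime = 4 h/week × 2 weeks = 8 h
microwave oven: 0.85 kW × 8 h = 6.8 kWh
Wi-Fi router: Runtime = 10 min × 58 = 580 min = 9.666666… h
Wi-Fi router: 0.015 kW × 9.666666… h = 0.145 kWh
washing machine: Runtime = 8 h/day × 28 days = 224 h
washing machine: 0.6 kW × 224 h = 134.4 kWh
Total energy = 149.955 kWh
Cost = 149.955 × €0.29 = €43.49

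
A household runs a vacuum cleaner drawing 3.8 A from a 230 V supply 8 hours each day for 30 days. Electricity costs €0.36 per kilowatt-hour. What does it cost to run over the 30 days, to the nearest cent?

€75.51

Power = 3.8 A × 230 V = 874 W = 0.874 kW
Runtime = 8 h/day × 30 days = 240 h
Energy = 0.874 kW × 240 h = 209.76 kWh
Cost = 209.76 kWh × €0.36/kWh = €75.51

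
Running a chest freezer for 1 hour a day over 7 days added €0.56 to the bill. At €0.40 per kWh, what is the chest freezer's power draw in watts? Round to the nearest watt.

200 W

Energy = €0.56 ÷ €0.40/kWh = 1.4 kWh
Runtime = 1 h/day × 7 days = 7 h
Power = 1.4 kWh ÷ 7 h = 0.2 kW = 200 W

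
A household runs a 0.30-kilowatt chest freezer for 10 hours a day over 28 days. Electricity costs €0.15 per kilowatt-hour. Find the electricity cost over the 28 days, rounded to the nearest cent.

Runtime = 10 h/day × 28 days = 280 h
Energy = 0.3 kW × 280 h = 84 kWh
Cost = 84 kWh × €0.15/kWh = €12.60

€12.60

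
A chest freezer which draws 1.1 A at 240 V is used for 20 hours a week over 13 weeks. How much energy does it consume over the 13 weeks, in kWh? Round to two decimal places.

Power = 1.1 A × 240 V = 264 W = 0.264 kW
Runtime = 20 h/week × 13 weeks = 260 h
Energy = 0.264 kW × 260 h = 68.64 kWh

68.64 kWh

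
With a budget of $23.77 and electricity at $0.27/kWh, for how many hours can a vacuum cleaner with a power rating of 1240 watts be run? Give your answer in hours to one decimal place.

Energy available = $23.77 ÷ $0.27/kWh = 88.037 kWh
Hours = 88.037 kWh ÷ 1.24 kW = 71.0 h

71.0 h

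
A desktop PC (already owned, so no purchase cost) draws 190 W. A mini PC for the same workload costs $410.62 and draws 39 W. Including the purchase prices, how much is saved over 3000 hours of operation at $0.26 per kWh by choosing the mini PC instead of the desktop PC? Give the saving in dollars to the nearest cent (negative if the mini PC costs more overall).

desktop PC: $0.00 + (190/1000) kW × 3000 h × $0.26 = $0.00 + $148.2 = $148.2
mini PC: $410.62 + (39/1000) kW × 3000 h × $0.26 = $410.62 + $30.42 = $441.04
Saving = $148.2 − $441.04 = −$292.84

-$292.84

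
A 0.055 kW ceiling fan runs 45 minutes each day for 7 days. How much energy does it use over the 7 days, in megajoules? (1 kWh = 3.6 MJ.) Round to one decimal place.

1.0 MJ

Runtime = 45 min × 7 = 315 min = 5.25 h
Energy = 0.055 kW × 5.25 h = 0.28875 kWh
= 0.28875 × 3.6 MJ = 1.0 MJ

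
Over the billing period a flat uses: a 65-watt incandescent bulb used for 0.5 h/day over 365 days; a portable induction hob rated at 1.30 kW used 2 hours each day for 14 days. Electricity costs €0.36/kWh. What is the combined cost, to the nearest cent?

incandescent bulb: Runtime = 0.5 h/day × 365 days = 182.5 h
incandescent bulb: 0.065 kW × 182.5 h = 11.8625 kWh
portable induction hob: Runtime = 2 h/day × 14 days = 28 h
portable induction hob: 1.3 kW × 28 h = 36.4 kWh
Total energy = 48.2625 kWh
Cost = 48.2625 × €0.36 = €17.37

€17.37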